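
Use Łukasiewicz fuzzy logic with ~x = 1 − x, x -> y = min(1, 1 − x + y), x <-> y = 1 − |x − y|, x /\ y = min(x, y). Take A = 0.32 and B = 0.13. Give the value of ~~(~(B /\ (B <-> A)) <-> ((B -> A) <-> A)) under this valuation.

0.45

B <-> A = 1 − |0.13 − 0.32| = 1 − 0.19 = 0.81
B /\ (B <-> A) = min(0.13, 0.81) = 0.13
~(B /\ (B <-> A)) = 1 − 0.13 = 0.87
B -> A = min(1, 1 − 0.13 + 0.32) = min(1, 1.19) = 1.00
(B -> A) <-> A = 1 − |1.00 − 0.32| = 1 − 0.68 = 0.32
~(B /\ (B <-> A)) <-> ((B -> A) <-> A) = 1 − |0.87 − 0.32| = 1 − 0.55 = 0.45
~(~(B /\ (B <-> A)) <-> ((B -> A) <-> A)) = 1 − 0.45 = 0.55
~~(~(B /\ (B <-> A)) <-> ((B -> A) <-> A)) = 1 − 0.55 = 0.45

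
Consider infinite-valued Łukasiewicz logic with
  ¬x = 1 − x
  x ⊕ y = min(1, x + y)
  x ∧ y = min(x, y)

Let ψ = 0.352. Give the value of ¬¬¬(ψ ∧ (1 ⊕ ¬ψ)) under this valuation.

0.648

¬ψ = 1 − 0.352 = 0.648
1 ⊕ ¬ψ = min(1, 1.000 + 0.648) = min(1, 1.648) = 1.000
ψ ∧ (1 ⊕ ¬ψ) = min(0.352, 1.000) = 0.352
¬(ψ ∧ (1 ⊕ ¬ψ)) = 1 − 0.352 = 0.648
¬¬(ψ ∧ (1 ⊕ ¬ψ)) = 1 − 0.648 = 0.352
¬¬¬(ψ ∧ (1 ⊕ ¬ψ)) = 1 − 0.352 = 0.648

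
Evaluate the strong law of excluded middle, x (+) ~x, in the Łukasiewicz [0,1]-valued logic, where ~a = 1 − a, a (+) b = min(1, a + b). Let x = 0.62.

~x = 1 − 0.62 = 0.38
x (+) ~x = min(1, 0.62 + 0.38) = min(1, 1.00) = 1.00
(As expected: always 1 in Ł∞ since a ⊕ (1−a) = 1.)

1.00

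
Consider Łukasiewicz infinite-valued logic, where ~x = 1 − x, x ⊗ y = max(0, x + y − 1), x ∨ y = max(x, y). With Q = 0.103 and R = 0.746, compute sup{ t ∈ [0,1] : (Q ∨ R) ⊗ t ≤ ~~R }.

1.000

Q ∨ R = max(0.103, 0.746) = 0.746
So the left factor is Q ∨ R = 0.746.
~R = 1 − 0.746 = 0.254
~~R = 1 − 0.254 = 0.746
So the right-hand bound is ~~R = 0.746.
The residuum of the Łukasiewicz t-norm gives the supremum: min(1, 1 − 0.746 + 0.746).
1 − 0.746 + 0.746 = 1.000, so t = min(1, 1.000) = 1.000.
Check: 0.746 ⊗ 1.000 = max(0, 0.746) = 0.746 ≤ 0.746.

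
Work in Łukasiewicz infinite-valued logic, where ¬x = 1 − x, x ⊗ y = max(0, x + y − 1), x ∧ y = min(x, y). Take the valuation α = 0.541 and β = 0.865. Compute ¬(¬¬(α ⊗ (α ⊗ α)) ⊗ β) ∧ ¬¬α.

0.541

α ⊗ α = max(0, 0.541 + 0.541 − 1) = max(0, 0.082) = 0.082
α ⊗ (α ⊗ α) = max(0, 0.541 + 0.082 − 1) = max(0, -0.377) = 0.000
¬(α ⊗ (α ⊗ α)) = 1 − 0.000 = 1.000
¬¬(α ⊗ (α ⊗ α)) = 1 − 1.000 = 0.000
¬¬(α ⊗ (α ⊗ α)) ⊗ β = max(0, 0.000 + 0.865 − 1) = max(0, -0.135) = 0.000
¬(¬¬(α ⊗ (α ⊗ α)) ⊗ β) = 1 − 0.000 = 1.000
¬α = 1 − 0.541 = 0.459
¬¬α = 1 − 0.459 = 0.541
¬(¬¬(α ⊗ (α ⊗ α)) ⊗ β) ∧ ¬¬α = min(1.000, 0.541) = 0.541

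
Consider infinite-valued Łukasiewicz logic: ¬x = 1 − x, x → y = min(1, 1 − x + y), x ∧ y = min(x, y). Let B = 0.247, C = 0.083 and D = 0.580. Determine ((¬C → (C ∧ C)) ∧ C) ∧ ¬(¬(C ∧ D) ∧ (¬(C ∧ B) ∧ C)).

¬C = 1 − 0.083 = 0.917
C ∧ C = min(0.083, 0.083) = 0.083
¬C → (C ∧ C) = min(1, 1 − 0.917 + 0.083) = min(1, 0.166) = 0.166
(¬C → (C ∧ C)) ∧ C = min(0.166, 0.083) = 0.083
C ∧ D = min(0.083, 0.580) = 0.083
¬(C ∧ D) = 1 − 0.083 = 0.917
C ∧ B = min(0.083, 0.247) = 0.083
¬(C ∧ B) = 1 − 0.083 = 0.917
¬(C ∧ B) ∧ C = min(0.917, 0.083) = 0.083
¬(C ∧ D) ∧ (¬(C ∧ B) ∧ C) = min(0.917, 0.083) = 0.083
¬(¬(C ∧ D) ∧ (¬(C ∧ B) ∧ C)) = 1 − 0.083 = 0.917
((¬C → (C ∧ C)) ∧ C) ∧ ¬(¬(C ∧ D) ∧ (¬(C ∧ B) ∧ C)) = min(0.083, 0.917) = 0.083

0.083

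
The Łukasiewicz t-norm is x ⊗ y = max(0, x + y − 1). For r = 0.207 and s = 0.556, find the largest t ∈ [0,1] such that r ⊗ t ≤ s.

The residuum of the Łukasiewicz t-norm gives the supremum: min(1, 1 − 0.207 + 0.556).
1 − 0.207 + 0.556 = 1.349, so t = min(1, 1.349) = 1.000.
Check: 0.207 ⊗ 1.000 = max(0, 0.207) = 0.207 ≤ 0.556.

1.000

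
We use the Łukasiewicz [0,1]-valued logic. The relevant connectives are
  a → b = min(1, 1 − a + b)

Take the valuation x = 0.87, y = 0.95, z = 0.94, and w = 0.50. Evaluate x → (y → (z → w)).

z → w = min(1, 1 − 0.94 + 0.50) = min(1, 0.56) = 0.56
y → (z → w) = min(1, 1 − 0.95 + 0.56) = min(1, 0.61) = 0.61
x → (y → (z → w)) = min(1, 1 − 0.87 + 0.61) = min(1, 0.74) = 0.74

0.74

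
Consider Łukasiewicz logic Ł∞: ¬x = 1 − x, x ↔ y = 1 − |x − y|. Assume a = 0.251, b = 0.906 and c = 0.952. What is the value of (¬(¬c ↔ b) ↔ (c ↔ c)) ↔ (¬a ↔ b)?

0.985

¬c = 1 − 0.952 = 0.048
¬c ↔ b = 1 − |0.048 − 0.906| = 1 − 0.858 = 0.142
¬(¬c ↔ b) = 1 − 0.142 = 0.858
c ↔ c = 1 − |0.952 − 0.952| = 1 − 0.000 = 1.000
¬(¬c ↔ b) ↔ (c ↔ c) = 1 − |0.858 − 1.000| = 1 − 0.142 = 0.858
¬a = 1 − 0.251 = 0.749
¬a ↔ b = 1 − |0.749 − 0.906| = 1 − 0.157 = 0.843
(¬(¬c ↔ b) ↔ (c ↔ c)) ↔ (¬a ↔ b) = 1 − |0.858 − 0.843| = 1 − 0.015 = 0.985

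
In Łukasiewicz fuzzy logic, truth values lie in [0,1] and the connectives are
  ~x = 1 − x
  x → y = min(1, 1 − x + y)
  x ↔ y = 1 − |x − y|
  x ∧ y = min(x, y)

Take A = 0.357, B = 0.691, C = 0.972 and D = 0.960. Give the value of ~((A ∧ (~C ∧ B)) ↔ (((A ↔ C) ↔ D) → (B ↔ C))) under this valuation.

0.972

~C = 1 − 0.972 = 0.028
~C ∧ B = min(0.028, 0.691) = 0.028
A ∧ (~C ∧ B) = min(0.357, 0.028) = 0.028
A ↔ C = 1 − |0.357 − 0.972| = 1 − 0.615 = 0.385
(A ↔ C) ↔ D = 1 − |0.385 − 0.960| = 1 − 0.575 = 0.425
B ↔ C = 1 − |0.691 − 0.972| = 1 − 0.281 = 0.719
((A ↔ C) ↔ D) → (B ↔ C) = min(1, 1 − 0.425 + 0.719) = min(1, 1.294) = 1.000
(A ∧ (~C ∧ B)) ↔ (((A ↔ C) ↔ D) → (B ↔ C)) = 1 − |0.028 − 1.000| = 1 − 0.972 = 0.028
~((A ∧ (~C ∧ B)) ↔ (((A ↔ C) ↔ D) → (B ↔ C))) = 1 − 0.028 = 0.972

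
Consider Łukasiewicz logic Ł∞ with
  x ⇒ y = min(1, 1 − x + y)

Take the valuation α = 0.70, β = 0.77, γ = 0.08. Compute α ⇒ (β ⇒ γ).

0.61

β ⇒ γ = min(1, 1 − 0.77 + 0.08) = min(1, 0.31) = 0.31
α ⇒ (β ⇒ γ) = min(1, 1 − 0.70 + 0.31) = min(1, 0.61) = 0.61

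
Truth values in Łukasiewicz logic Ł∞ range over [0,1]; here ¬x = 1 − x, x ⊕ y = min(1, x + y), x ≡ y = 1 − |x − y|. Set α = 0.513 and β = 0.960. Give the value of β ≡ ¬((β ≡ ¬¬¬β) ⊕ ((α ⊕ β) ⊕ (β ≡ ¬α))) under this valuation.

0.040

¬β = 1 − 0.960 = 0.040
¬¬β = 1 − 0.040 = 0.960
¬¬¬β = 1 − 0.960 = 0.040
β ≡ ¬¬¬β = 1 − |0.960 − 0.040| = 1 − 0.920 = 0.080
α ⊕ β = min(1, 0.513 + 0.960) = min(1, 1.473) = 1.000
¬α = 1 − 0.513 = 0.487
β ≡ ¬α = 1 − |0.960 − 0.487| = 1 − 0.473 = 0.527
(α ⊕ β) ⊕ (β ≡ ¬α) = min(1, 1.000 + 0.527) = min(1, 1.527) = 1.000
(β ≡ ¬¬¬β) ⊕ ((α ⊕ β) ⊕ (β ≡ ¬α)) = min(1, 0.080 + 1.000) = min(1, 1.080) = 1.000
¬((β ≡ ¬¬¬β) ⊕ ((α ⊕ β) ⊕ (β ≡ ¬α))) = 1 − 1.000 = 0.000
β ≡ ¬((β ≡ ¬¬¬β) ⊕ ((α ⊕ β) ⊕ (β ≡ ¬α))) = 1 − |0.960 − 0.000| = 1 − 0.960 = 0.040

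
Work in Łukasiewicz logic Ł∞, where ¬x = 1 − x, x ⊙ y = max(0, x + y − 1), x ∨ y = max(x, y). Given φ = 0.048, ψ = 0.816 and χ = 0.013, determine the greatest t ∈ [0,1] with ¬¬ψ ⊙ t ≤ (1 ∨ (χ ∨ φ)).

1.000

¬ψ = 1 − 0.816 = 0.184
¬¬ψ = 1 − 0.184 = 0.816
So the left factor is ¬¬ψ = 0.816.
χ ∨ φ = max(0.013, 0.048) = 0.048
1 ∨ (χ ∨ φ) = max(1.000, 0.048) = 1.000
So the right-hand bound is 1 ∨ (χ ∨ φ) = 1.000.
The residuum of the Łukasiewicz t-norm gives the supremum: min(1, 1 − 0.816 + 1.000).
1 − 0.816 + 1.000 = 1.184, so t = min(1, 1.184) = 1.000.
Check: 0.816 ⊙ 1.000 = max(0, 0.816) = 0.816 ≤ 1.000.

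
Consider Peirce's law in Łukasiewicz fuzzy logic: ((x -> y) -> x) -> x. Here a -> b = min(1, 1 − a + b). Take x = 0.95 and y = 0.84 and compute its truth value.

x -> y = min(1, 1 − 0.95 + 0.84) = min(1, 0.89) = 0.89
(x -> y) -> x = min(1, 1 − 0.89 + 0.95) = min(1, 1.06) = 1.00
((x -> y) -> x) -> x = min(1, 1 − 1.00 + 0.95) = min(1, 0.95) = 0.95
(The value 0.95 < 1 shows this instance is not satisfied; not a Ł∞-tautology in general.)

0.95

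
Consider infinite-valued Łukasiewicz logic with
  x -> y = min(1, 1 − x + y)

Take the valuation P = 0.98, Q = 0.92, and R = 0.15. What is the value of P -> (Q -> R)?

Q -> R = min(1, 1 − 0.92 + 0.15) = min(1, 0.23) = 0.23
P -> (Q -> R) = min(1, 1 − 0.98 + 0.23) = min(1, 0.25) = 0.25

0.25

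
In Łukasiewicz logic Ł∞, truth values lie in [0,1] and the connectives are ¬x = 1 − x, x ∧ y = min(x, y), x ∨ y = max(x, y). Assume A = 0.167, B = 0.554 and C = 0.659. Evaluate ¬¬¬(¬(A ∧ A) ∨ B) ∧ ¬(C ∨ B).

0.167

A ∧ A = min(0.167, 0.167) = 0.167
¬(A ∧ A) = 1 − 0.167 = 0.833
¬(A ∧ A) ∨ B = max(0.833, 0.554) = 0.833
¬(¬(A ∧ A) ∨ B) = 1 − 0.833 = 0.167
¬¬(¬(A ∧ A) ∨ B) = 1 − 0.167 = 0.833
¬¬¬(¬(A ∧ A) ∨ B) = 1 − 0.833 = 0.167
C ∨ B = max(0.659, 0.554) = 0.659
¬(C ∨ B) = 1 − 0.659 = 0.341
¬¬¬(¬(A ∧ A) ∨ B) ∧ ¬(C ∨ B) = min(0.167, 0.341) = 0.167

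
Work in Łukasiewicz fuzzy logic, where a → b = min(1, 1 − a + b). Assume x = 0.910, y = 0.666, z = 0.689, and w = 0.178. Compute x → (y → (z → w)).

z → w = min(1, 1 − 0.689 + 0.178) = min(1, 0.489) = 0.489
y → (z → w) = min(1, 1 − 0.666 + 0.489) = min(1, 0.823) = 0.823
x → (y → (z → w)) = min(1, 1 − 0.910 + 0.823) = min(1, 0.913) = 0.913

0.913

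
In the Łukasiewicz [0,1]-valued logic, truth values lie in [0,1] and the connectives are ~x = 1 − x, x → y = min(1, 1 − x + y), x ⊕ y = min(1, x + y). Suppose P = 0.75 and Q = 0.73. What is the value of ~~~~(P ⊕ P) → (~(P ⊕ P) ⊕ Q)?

0.73

P ⊕ P = min(1, 0.75 + 0.75) = min(1, 1.50) = 1.00
~(P ⊕ P) = 1 − 1.00 = 0.00
~~(P ⊕ P) = 1 − 0.00 = 1.00
~~~(P ⊕ P) = 1 − 1.00 = 0.00
~~~~(P ⊕ P) = 1 − 0.00 = 1.00
~(P ⊕ P) ⊕ Q = min(1, 0.00 + 0.73) = min(1, 0.73) = 0.73
~~~~(P ⊕ P) → (~(P ⊕ P) ⊕ Q) = min(1, 1 − 1.00 + 0.73) = min(1, 0.73) = 0.73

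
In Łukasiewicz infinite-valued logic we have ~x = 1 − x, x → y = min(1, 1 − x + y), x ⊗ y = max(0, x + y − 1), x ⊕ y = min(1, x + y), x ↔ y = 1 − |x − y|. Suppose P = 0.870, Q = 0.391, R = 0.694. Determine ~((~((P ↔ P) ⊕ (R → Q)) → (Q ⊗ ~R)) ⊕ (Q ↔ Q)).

P ↔ P = 1 − |0.870 − 0.870| = 1 − 0.000 = 1.000
R → Q = min(1, 1 − 0.694 + 0.391) = min(1, 0.697) = 0.697
(P ↔ P) ⊕ (R → Q) = min(1, 1.000 + 0.697) = min(1, 1.697) = 1.000
~((P ↔ P) ⊕ (R → Q)) = 1 − 1.000 = 0.000
~R = 1 − 0.694 = 0.306
Q ⊗ ~R = max(0, 0.391 + 0.306 − 1) = max(0, -0.303) = 0.000
~((P ↔ P) ⊕ (R → Q)) → (Q ⊗ ~R) = min(1, 1 − 0.000 + 0.000) = min(1, 1.000) = 1.000
Q ↔ Q = 1 − |0.391 − 0.391| = 1 − 0.000 = 1.000
(~((P ↔ P) ⊕ (R → Q)) → (Q ⊗ ~R)) ⊕ (Q ↔ Q) = min(1, 1.000 + 1.000) = min(1, 2.000) = 1.000
~((~((P ↔ P) ⊕ (R → Q)) → (Q ⊗ ~R)) ⊕ (Q ↔ Q)) = 1 − 1.000 = 0.000

0.000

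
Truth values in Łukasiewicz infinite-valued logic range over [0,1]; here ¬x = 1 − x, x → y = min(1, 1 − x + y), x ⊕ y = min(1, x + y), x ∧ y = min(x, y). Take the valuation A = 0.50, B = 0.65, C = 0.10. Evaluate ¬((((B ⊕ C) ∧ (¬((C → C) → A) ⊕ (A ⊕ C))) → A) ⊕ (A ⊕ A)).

0.00

B ⊕ C = min(1, 0.65 + 0.10) = min(1, 0.75) = 0.75
C → C = min(1, 1 − 0.10 + 0.10) = min(1, 1.00) = 1.00
(C → C) → A = min(1, 1 − 1.00 + 0.50) = min(1, 0.50) = 0.50
¬((C → C) → A) = 1 − 0.50 = 0.50
A ⊕ C = min(1, 0.50 + 0.10) = min(1, 0.60) = 0.60
¬((C → C) → A) ⊕ (A ⊕ C) = min(1, 0.50 + 0.60) = min(1, 1.10) = 1.00
(B ⊕ C) ∧ (¬((C → C) → A) ⊕ (A ⊕ C)) = min(0.75, 1.00) = 0.75
((B ⊕ C) ∧ (¬((C → C) → A) ⊕ (A ⊕ C))) → A = min(1, 1 − 0.75 + 0.50) = min(1, 0.75) = 0.75
A ⊕ A = min(1, 0.50 + 0.50) = min(1, 1.00) = 1.00
(((B ⊕ C) ∧ (¬((C → C) → A) ⊕ (A ⊕ C))) → A) ⊕ (A ⊕ A) = min(1, 0.75 + 1.00) = min(1, 1.75) = 1.00
¬((((B ⊕ C) ∧ (¬((C → C) → A) ⊕ (A ⊕ C))) → A) ⊕ (A ⊕ A)) = 1 − 1.00 = 0.00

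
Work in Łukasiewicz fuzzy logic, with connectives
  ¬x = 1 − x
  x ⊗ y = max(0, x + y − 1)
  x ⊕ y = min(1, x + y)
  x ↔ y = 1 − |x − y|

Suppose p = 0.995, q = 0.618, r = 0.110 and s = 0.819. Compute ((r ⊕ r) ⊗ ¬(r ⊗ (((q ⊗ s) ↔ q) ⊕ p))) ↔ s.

0.291

r ⊕ r = min(1, 0.110 + 0.110) = min(1, 0.220) = 0.220
q ⊗ s = max(0, 0.618 + 0.819 − 1) = max(0, 0.437) = 0.437
(q ⊗ s) ↔ q = 1 − |0.437 − 0.618| = 1 − 0.181 = 0.819
((q ⊗ s) ↔ q) ⊕ p = min(1, 0.819 + 0.995) = min(1, 1.814) = 1.000
r ⊗ (((q ⊗ s) ↔ q) ⊕ p) = max(0, 0.110 + 1.000 − 1) = max(0, 0.110) = 0.110
¬(r ⊗ (((q ⊗ s) ↔ q) ⊕ p)) = 1 − 0.110 = 0.890
(r ⊕ r) ⊗ ¬(r ⊗ (((q ⊗ s) ↔ q) ⊕ p)) = max(0, 0.220 + 0.890 − 1) = max(0, 0.110) = 0.110
((r ⊕ r) ⊗ ¬(r ⊗ (((q ⊗ s) ↔ q) ⊕ p))) ↔ s = 1 − |0.110 − 0.819| = 1 − 0.709 = 0.291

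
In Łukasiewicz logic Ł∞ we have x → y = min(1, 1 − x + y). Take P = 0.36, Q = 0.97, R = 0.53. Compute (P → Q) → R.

P → Q = min(1, 1 − 0.36 + 0.97) = min(1, 1.61) = 1.00
(P → Q) → R = min(1, 1 − 1.00 + 0.53) = min(1, 0.53) = 0.53

0.53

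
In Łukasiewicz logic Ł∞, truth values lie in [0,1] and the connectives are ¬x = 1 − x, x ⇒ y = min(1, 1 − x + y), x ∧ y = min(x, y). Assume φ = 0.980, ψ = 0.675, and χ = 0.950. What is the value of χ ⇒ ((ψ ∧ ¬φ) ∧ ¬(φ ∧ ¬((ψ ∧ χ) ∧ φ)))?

0.070

¬φ = 1 − 0.980 = 0.020
ψ ∧ ¬φ = min(0.675, 0.020) = 0.020
ψ ∧ χ = min(0.675, 0.950) = 0.675
(ψ ∧ χ) ∧ φ = min(0.675, 0.980) = 0.675
¬((ψ ∧ χ) ∧ φ) = 1 − 0.675 = 0.325
φ ∧ ¬((ψ ∧ χ) ∧ φ) = min(0.980, 0.325) = 0.325
¬(φ ∧ ¬((ψ ∧ χ) ∧ φ)) = 1 − 0.325 = 0.675
(ψ ∧ ¬φ) ∧ ¬(φ ∧ ¬((ψ ∧ χ) ∧ φ)) = min(0.020, 0.675) = 0.020
χ ⇒ ((ψ ∧ ¬φ) ∧ ¬(φ ∧ ¬((ψ ∧ χ) ∧ φ))) = min(1, 1 − 0.950 + 0.020) = min(1, 0.070) = 0.070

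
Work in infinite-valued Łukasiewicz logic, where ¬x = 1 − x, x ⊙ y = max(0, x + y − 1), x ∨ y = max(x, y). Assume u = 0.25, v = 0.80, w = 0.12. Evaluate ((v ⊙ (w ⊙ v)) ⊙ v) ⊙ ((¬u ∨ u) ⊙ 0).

w ⊙ v = max(0, 0.12 + 0.80 − 1) = max(0, -0.08) = 0.00
v ⊙ (w ⊙ v) = max(0, 0.80 + 0.00 − 1) = max(0, -0.20) = 0.00
(v ⊙ (w ⊙ v)) ⊙ v = max(0, 0.00 + 0.80 − 1) = max(0, -0.20) = 0.00
¬u = 1 − 0.25 = 0.75
¬u ∨ u = max(0.75, 0.25) = 0.75
(¬u ∨ u) ⊙ 0 = max(0, 0.75 + 0.00 − 1) = max(0, -0.25) = 0.00
((v ⊙ (w ⊙ v)) ⊙ v) ⊙ ((¬u ∨ u) ⊙ 0) = max(0, 0.00 + 0.00 − 1) = max(0, -1.00) = 0.00

0.00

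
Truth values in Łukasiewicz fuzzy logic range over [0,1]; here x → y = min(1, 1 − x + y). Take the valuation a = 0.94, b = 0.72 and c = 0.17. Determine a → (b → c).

0.51

b → c = min(1, 1 − 0.72 + 0.17) = min(1, 0.45) = 0.45
a → (b → c) = min(1, 1 − 0.94 + 0.45) = min(1, 0.51) = 0.51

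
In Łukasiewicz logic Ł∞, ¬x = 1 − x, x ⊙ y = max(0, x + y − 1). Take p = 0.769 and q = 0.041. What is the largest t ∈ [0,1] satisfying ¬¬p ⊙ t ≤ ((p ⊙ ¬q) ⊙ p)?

0.728

¬p = 1 − 0.769 = 0.231
¬¬p = 1 − 0.231 = 0.769
So the left factor is ¬¬p = 0.769.
¬q = 1 − 0.041 = 0.959
p ⊙ ¬q = max(0, 0.769 + 0.959 − 1) = max(0, 0.728) = 0.728
(p ⊙ ¬q) ⊙ p = max(0, 0.728 + 0.769 − 1) = max(0, 0.497) = 0.497
So the right-hand bound is (p ⊙ ¬q) ⊙ p = 0.497.
The residuum of the Łukasiewicz t-norm gives the supremum: min(1, 1 − 0.769 + 0.497).
1 − 0.769 + 0.497 = 0.728, so t = min(1, 0.728) = 0.728.
Check: 0.769 ⊙ 0.728 = max(0, 0.497) = 0.497 ≤ 0.497.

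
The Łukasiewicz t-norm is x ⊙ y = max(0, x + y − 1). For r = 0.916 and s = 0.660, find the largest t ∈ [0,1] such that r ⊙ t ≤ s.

The residuum of the Łukasiewicz t-norm gives the supremum: min(1, 1 − 0.916 + 0.660).
1 − 0.916 + 0.660 = 0.744, so t = min(1, 0.744) = 0.744.
Check: 0.916 ⊙ 0.744 = max(0, 0.660) = 0.660 ≤ 0.660.

0.744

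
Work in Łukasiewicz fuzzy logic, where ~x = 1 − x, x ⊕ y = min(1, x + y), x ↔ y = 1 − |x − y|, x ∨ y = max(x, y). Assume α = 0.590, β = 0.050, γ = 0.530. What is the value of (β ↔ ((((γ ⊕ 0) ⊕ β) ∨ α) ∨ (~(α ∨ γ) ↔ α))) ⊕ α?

γ ⊕ 0 = min(1, 0.530 + 0.000) = min(1, 0.530) = 0.530
(γ ⊕ 0) ⊕ β = min(1, 0.530 + 0.050) = min(1, 0.580) = 0.580
((γ ⊕ 0) ⊕ β) ∨ α = max(0.580, 0.590) = 0.590
α ∨ γ = max(0.590, 0.530) = 0.590
~(α ∨ γ) = 1 − 0.590 = 0.410
~(α ∨ γ) ↔ α = 1 − |0.410 − 0.590| = 1 − 0.180 = 0.820
(((γ ⊕ 0) ⊕ β) ∨ α) ∨ (~(α ∨ γ) ↔ α) = max(0.590, 0.820) = 0.820
β ↔ ((((γ ⊕ 0) ⊕ β) ∨ α) ∨ (~(α ∨ γ) ↔ α)) = 1 − |0.050 − 0.820| = 1 − 0.770 = 0.230
(β ↔ ((((γ ⊕ 0) ⊕ β) ∨ α) ∨ (~(α ∨ γ) ↔ α))) ⊕ α = min(1, 0.230 + 0.590) = min(1, 0.820) = 0.820

0.820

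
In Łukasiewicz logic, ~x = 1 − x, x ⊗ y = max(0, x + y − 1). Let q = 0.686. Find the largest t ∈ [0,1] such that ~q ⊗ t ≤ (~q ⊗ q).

~q = 1 − 0.686 = 0.314
So the left factor is ~q = 0.314.
~q ⊗ q = max(0, 0.314 + 0.686 − 1) = max(0, 0.000) = 0.000
So the right-hand bound is ~q ⊗ q = 0.000.
The residuum of the Łukasiewicz t-norm gives the supremum: min(1, 1 − 0.314 + 0.000).
1 − 0.314 + 0.000 = 0.686, so t = min(1, 0.686) = 0.686.
Check: 0.314 ⊗ 0.686 = max(0, 0.000) = 0.000 ≤ 0.000.

0.686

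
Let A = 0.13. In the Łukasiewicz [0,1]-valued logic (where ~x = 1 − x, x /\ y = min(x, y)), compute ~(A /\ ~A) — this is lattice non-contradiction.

~A = 1 − 0.13 = 0.87
A /\ ~A = min(0.13, 0.87) = 0.13
~(A /\ ~A) = 1 − 0.13 = 0.87
(The value 0.87 < 1 shows this instance is not satisfied; not a Ł∞-tautology — its value is 1 − min(a, 1−a).)

0.87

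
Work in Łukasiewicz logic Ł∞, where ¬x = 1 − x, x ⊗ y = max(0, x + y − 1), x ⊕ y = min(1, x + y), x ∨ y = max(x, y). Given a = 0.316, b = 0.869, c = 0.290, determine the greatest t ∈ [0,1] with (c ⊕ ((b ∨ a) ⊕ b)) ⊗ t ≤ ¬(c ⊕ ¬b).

b ∨ a = max(0.869, 0.316) = 0.869
(b ∨ a) ⊕ b = min(1, 0.869 + 0.869) = min(1, 1.738) = 1.000
c ⊕ ((b ∨ a) ⊕ b) = min(1, 0.290 + 1.000) = min(1, 1.290) = 1.000
So the left factor is c ⊕ ((b ∨ a) ⊕ b) = 1.000.
¬b = 1 − 0.869 = 0.131
c ⊕ ¬b = min(1, 0.290 + 0.131) = min(1, 0.421) = 0.421
¬(c ⊕ ¬b) = 1 − 0.421 = 0.579
So the right-hand bound is ¬(c ⊕ ¬b) = 0.579.
The residuum of the Łukasiewicz t-norm gives the supremum: min(1, 1 − 1.000 + 0.579).
1 − 1.000 + 0.579 = 0.579, so t = min(1, 0.579) = 0.579.
Check: 1.000 ⊗ 0.579 = max(0, 0.579) = 0.579 ≤ 0.579.

0.579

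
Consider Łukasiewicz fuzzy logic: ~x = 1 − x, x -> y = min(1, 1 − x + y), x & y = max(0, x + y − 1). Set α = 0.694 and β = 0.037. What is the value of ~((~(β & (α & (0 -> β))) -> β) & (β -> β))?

0 -> β = min(1, 1 − 0.000 + 0.037) = min(1, 1.037) = 1.000
α & (0 -> β) = max(0, 0.694 + 1.000 − 1) = max(0, 0.694) = 0.694
β & (α & (0 -> β)) = max(0, 0.037 + 0.694 − 1) = max(0, -0.269) = 0.000
~(β & (α & (0 -> β))) = 1 − 0.000 = 1.000
~(β & (α & (0 -> β))) -> β = min(1, 1 − 1.000 + 0.037) = min(1, 0.037) = 0.037
β -> β = min(1, 1 − 0.037 + 0.037) = min(1, 1.000) = 1.000
(~(β & (α & (0 -> β))) -> β) & (β -> β) = max(0, 0.037 + 1.000 − 1) = max(0, 0.037) = 0.037
~((~(β & (α & (0 -> β))) -> β) & (β -> β)) = 1 − 0.037 = 0.963

0.963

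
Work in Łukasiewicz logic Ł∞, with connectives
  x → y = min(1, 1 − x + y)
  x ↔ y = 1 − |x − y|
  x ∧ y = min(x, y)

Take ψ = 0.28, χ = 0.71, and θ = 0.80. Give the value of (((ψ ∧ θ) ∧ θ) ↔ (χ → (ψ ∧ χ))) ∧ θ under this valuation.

0.71

ψ ∧ θ = min(0.28, 0.80) = 0.28
(ψ ∧ θ) ∧ θ = min(0.28, 0.80) = 0.28
ψ ∧ χ = min(0.28, 0.71) = 0.28
χ → (ψ ∧ χ) = min(1, 1 − 0.71 + 0.28) = min(1, 0.57) = 0.57
((ψ ∧ θ) ∧ θ) ↔ (χ → (ψ ∧ χ)) = 1 − |0.28 − 0.57| = 1 − 0.29 = 0.71
(((ψ ∧ θ) ∧ θ) ↔ (χ → (ψ ∧ χ))) ∧ θ = min(0.71, 0.80) = 0.71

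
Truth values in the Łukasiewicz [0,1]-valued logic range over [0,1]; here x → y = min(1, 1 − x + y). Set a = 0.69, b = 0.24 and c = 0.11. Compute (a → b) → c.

0.56

a → b = min(1, 1 − 0.69 + 0.24) = min(1, 0.55) = 0.55
(a → b) → c = min(1, 1 − 0.55 + 0.11) = min(1, 0.56) = 0.56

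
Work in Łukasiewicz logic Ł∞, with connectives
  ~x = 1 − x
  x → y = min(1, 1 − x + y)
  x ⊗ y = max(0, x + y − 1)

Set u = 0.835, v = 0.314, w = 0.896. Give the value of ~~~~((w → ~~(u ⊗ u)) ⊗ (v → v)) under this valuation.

0.774

u ⊗ u = max(0, 0.835 + 0.835 − 1) = max(0, 0.670) = 0.670
~(u ⊗ u) = 1 − 0.670 = 0.330
~~(u ⊗ u) = 1 − 0.330 = 0.670
w → ~~(u ⊗ u) = min(1, 1 − 0.896 + 0.670) = min(1, 0.774) = 0.774
v → v = min(1, 1 − 0.314 + 0.314) = min(1, 1.000) = 1.000
(w → ~~(u ⊗ u)) ⊗ (v → v) = max(0, 0.774 + 1.000 − 1) = max(0, 0.774) = 0.774
~((w → ~~(u ⊗ u)) ⊗ (v → v)) = 1 − 0.774 = 0.226
~~((w → ~~(u ⊗ u)) ⊗ (v → v)) = 1 − 0.226 = 0.774
~~~((w → ~~(u ⊗ u)) ⊗ (v → v)) = 1 − 0.774 = 0.226
~~~~((w → ~~(u ⊗ u)) ⊗ (v → v)) = 1 − 0.226 = 0.774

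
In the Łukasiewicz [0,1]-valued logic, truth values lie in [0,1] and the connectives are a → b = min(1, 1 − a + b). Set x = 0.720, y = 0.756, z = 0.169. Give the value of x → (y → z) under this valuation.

y → z = min(1, 1 − 0.756 + 0.169) = min(1, 0.413) = 0.413
x → (y → z) = min(1, 1 − 0.720 + 0.413) = min(1, 0.693) = 0.693

0.693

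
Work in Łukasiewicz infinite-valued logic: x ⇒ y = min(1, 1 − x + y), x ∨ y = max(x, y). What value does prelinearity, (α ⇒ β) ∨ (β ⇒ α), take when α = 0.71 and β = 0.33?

1.00

α ⇒ β = min(1, 1 − 0.71 + 0.33) = min(1, 0.62) = 0.62
β ⇒ α = min(1, 1 − 0.33 + 0.71) = min(1, 1.38) = 1.00
(α ⇒ β) ∨ (β ⇒ α) = max(0.62, 1.00) = 1.00
(As expected: a Ł∞-tautology — holds in every MV-chain.)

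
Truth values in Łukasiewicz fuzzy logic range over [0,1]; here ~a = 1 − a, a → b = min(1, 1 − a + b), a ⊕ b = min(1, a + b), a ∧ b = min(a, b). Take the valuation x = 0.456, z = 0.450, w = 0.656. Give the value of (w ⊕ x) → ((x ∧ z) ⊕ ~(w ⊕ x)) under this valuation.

w ⊕ x = min(1, 0.656 + 0.456) = min(1, 1.112) = 1.000
x ∧ z = min(0.456, 0.450) = 0.450
~(w ⊕ x) = 1 − 1.000 = 0.000
(x ∧ z) ⊕ ~(w ⊕ x) = min(1, 0.450 + 0.000) = min(1, 0.450) = 0.450
(w ⊕ x) → ((x ∧ z) ⊕ ~(w ⊕ x)) = min(1, 1 − 1.000 + 0.450) = min(1, 0.450) = 0.450

0.450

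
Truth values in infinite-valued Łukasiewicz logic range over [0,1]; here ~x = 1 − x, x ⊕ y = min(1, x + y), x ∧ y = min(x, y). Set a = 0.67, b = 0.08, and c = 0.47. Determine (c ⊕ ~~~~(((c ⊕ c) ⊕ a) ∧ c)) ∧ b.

c ⊕ c = min(1, 0.47 + 0.47) = min(1, 0.94) = 0.94
(c ⊕ c) ⊕ a = min(1, 0.94 + 0.67) = min(1, 1.61) = 1.00
((c ⊕ c) ⊕ a) ∧ c = min(1.00, 0.47) = 0.47
~(((c ⊕ c) ⊕ a) ∧ c) = 1 − 0.47 = 0.53
~~(((c ⊕ c) ⊕ a) ∧ c) = 1 − 0.53 = 0.47
~~~(((c ⊕ c) ⊕ a) ∧ c) = 1 − 0.47 = 0.53
~~~~(((c ⊕ c) ⊕ a) ∧ c) = 1 − 0.53 = 0.47
c ⊕ ~~~~(((c ⊕ c) ⊕ a) ∧ c) = min(1, 0.47 + 0.47) = min(1, 0.94) = 0.94
(c ⊕ ~~~~(((c ⊕ c) ⊕ a) ∧ c)) ∧ b = min(0.94, 0.08) = 0.08

0.08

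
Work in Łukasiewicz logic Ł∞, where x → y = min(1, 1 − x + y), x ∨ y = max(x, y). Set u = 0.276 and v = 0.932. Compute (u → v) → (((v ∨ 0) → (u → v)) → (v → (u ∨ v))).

1.000

u → v = min(1, 1 − 0.276 + 0.932) = min(1, 1.656) = 1.000
v ∨ 0 = max(0.932, 0.000) = 0.932
(v ∨ 0) → (u → v) = min(1, 1 − 0.932 + 1.000) = min(1, 1.068) = 1.000
u ∨ v = max(0.276, 0.932) = 0.932
v → (u ∨ v) = min(1, 1 − 0.932 + 0.932) = min(1, 1.000) = 1.000
((v ∨ 0) → (u → v)) → (v → (u ∨ v)) = min(1, 1 − 1.000 + 1.000) = min(1, 1.000) = 1.000
(u → v) → (((v ∨ 0) → (u → v)) → (v → (u ∨ v))) = min(1, 1 − 1.000 + 1.000) = min(1, 1.000) = 1.000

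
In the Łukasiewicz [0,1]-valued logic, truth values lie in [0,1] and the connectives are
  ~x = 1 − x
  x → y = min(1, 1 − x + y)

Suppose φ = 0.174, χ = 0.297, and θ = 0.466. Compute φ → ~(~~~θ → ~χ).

~θ = 1 − 0.466 = 0.534
~~θ = 1 − 0.534 = 0.466
~~~θ = 1 − 0.466 = 0.534
~χ = 1 − 0.297 = 0.703
~~~θ → ~χ = min(1, 1 − 0.534 + 0.703) = min(1, 1.169) = 1.000
~(~~~θ → ~χ) = 1 − 1.000 = 0.000
φ → ~(~~~θ → ~χ) = min(1, 1 − 0.174 + 0.000) = min(1, 0.826) = 0.826

0.826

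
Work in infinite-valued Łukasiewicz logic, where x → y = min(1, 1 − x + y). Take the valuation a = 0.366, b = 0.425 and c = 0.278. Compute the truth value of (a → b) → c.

a → b = min(1, 1 − 0.366 + 0.425) = min(1, 1.059) = 1.000
(a → b) → c = min(1, 1 − 1.000 + 0.278) = min(1, 0.278) = 0.278

0.278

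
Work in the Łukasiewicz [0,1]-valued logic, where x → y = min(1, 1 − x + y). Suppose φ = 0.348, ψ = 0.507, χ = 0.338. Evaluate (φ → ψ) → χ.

φ → ψ = min(1, 1 − 0.348 + 0.507) = min(1, 1.159) = 1.000
(φ → ψ) → χ = min(1, 1 − 1.000 + 0.338) = min(1, 0.338) = 0.338

0.338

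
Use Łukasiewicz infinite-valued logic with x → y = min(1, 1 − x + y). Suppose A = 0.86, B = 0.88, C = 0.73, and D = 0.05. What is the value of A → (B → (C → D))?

0.58

C → D = min(1, 1 − 0.73 + 0.05) = min(1, 0.32) = 0.32
B → (C → D) = min(1, 1 − 0.88 + 0.32) = min(1, 0.44) = 0.44
A → (B → (C → D)) = min(1, 1 − 0.86 + 0.44) = min(1, 0.58) = 0.58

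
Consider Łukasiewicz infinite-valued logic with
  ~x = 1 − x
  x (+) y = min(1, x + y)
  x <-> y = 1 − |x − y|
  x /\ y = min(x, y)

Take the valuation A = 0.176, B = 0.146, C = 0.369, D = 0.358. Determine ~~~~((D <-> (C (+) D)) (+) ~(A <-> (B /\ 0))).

0.807

C (+) D = min(1, 0.369 + 0.358) = min(1, 0.727) = 0.727
D <-> (C (+) D) = 1 − |0.358 − 0.727| = 1 − 0.369 = 0.631
B /\ 0 = min(0.146, 0.000) = 0.000
A <-> (B /\ 0) = 1 − |0.176 − 0.000| = 1 − 0.176 = 0.824
~(A <-> (B /\ 0)) = 1 − 0.824 = 0.176
(D <-> (C (+) D)) (+) ~(A <-> (B /\ 0)) = min(1, 0.631 + 0.176) = min(1, 0.807) = 0.807
~((D <-> (C (+) D)) (+) ~(A <-> (B /\ 0))) = 1 − 0.807 = 0.193
~~((D <-> (C (+) D)) (+) ~(A <-> (B /\ 0))) = 1 − 0.193 = 0.807
~~~((D <-> (C (+) D)) (+) ~(A <-> (B /\ 0))) = 1 − 0.807 = 0.193
~~~~((D <-> (C (+) D)) (+) ~(A <-> (B /\ 0))) = 1 − 0.193 = 0.807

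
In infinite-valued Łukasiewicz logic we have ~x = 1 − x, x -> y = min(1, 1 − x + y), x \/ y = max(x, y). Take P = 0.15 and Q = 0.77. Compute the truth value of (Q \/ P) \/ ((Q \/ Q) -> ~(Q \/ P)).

0.77

Q \/ P = max(0.77, 0.15) = 0.77
Q \/ Q = max(0.77, 0.77) = 0.77
~(Q \/ P) = 1 − 0.77 = 0.23
(Q \/ Q) -> ~(Q \/ P) = min(1, 1 − 0.77 + 0.23) = min(1, 0.46) = 0.46
(Q \/ P) \/ ((Q \/ Q) -> ~(Q \/ P)) = max(0.77, 0.46) = 0.77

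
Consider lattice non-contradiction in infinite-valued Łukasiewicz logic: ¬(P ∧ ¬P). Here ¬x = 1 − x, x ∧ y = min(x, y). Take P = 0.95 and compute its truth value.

¬P = 1 − 0.95 = 0.05
P ∧ ¬P = min(0.95, 0.05) = 0.05
¬(P ∧ ¬P) = 1 − 0.05 = 0.95
(The value 0.95 < 1 shows this instance is not satisfied; not a Ł∞-tautology — its value is 1 − min(a, 1−a).)

0.95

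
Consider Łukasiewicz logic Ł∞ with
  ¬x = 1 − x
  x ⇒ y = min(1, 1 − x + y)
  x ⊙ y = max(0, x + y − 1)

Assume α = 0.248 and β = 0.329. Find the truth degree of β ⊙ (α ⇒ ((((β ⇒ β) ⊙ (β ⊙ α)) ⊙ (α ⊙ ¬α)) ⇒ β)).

β ⇒ β = min(1, 1 − 0.329 + 0.329) = min(1, 1.000) = 1.000
β ⊙ α = max(0, 0.329 + 0.248 − 1) = max(0, -0.423) = 0.000
(β ⇒ β) ⊙ (β ⊙ α) = max(0, 1.000 + 0.000 − 1) = max(0, 0.000) = 0.000
¬α = 1 − 0.248 = 0.752
α ⊙ ¬α = max(0, 0.248 + 0.752 − 1) = max(0, 0.000) = 0.000
((β ⇒ β) ⊙ (β ⊙ α)) ⊙ (α ⊙ ¬α) = max(0, 0.000 + 0.000 − 1) = max(0, -1.000) = 0.000
(((β ⇒ β) ⊙ (β ⊙ α)) ⊙ (α ⊙ ¬α)) ⇒ β = min(1, 1 − 0.000 + 0.329) = min(1, 1.329) = 1.000
α ⇒ ((((β ⇒ β) ⊙ (β ⊙ α)) ⊙ (α ⊙ ¬α)) ⇒ β) = min(1, 1 − 0.248 + 1.000) = min(1, 1.752) = 1.000
β ⊙ (α ⇒ ((((β ⇒ β) ⊙ (β ⊙ α)) ⊙ (α ⊙ ¬α)) ⇒ β)) = max(0, 0.329 + 1.000 − 1) = max(0, 0.329) = 0.329

0.329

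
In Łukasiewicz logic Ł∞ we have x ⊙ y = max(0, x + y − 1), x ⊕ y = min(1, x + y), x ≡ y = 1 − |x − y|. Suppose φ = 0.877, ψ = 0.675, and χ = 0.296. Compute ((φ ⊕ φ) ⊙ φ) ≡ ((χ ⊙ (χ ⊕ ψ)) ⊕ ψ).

φ ⊕ φ = min(1, 0.877 + 0.877) = min(1, 1.754) = 1.000
(φ ⊕ φ) ⊙ φ = max(0, 1.000 + 0.877 − 1) = max(0, 0.877) = 0.877
χ ⊕ ψ = min(1, 0.296 + 0.675) = min(1, 0.971) = 0.971
χ ⊙ (χ ⊕ ψ) = max(0, 0.296 + 0.971 − 1) = max(0, 0.267) = 0.267
(χ ⊙ (χ ⊕ ψ)) ⊕ ψ = min(1, 0.267 + 0.675) = min(1, 0.942) = 0.942
((φ ⊕ φ) ⊙ φ) ≡ ((χ ⊙ (χ ⊕ ψ)) ⊕ ψ) = 1 − |0.877 − 0.942| = 1 − 0.065 = 0.935

0.935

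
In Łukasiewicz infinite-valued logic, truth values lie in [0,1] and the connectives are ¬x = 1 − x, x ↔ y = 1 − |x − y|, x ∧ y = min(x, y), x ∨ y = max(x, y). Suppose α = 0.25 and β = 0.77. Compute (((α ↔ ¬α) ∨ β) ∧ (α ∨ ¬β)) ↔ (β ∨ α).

¬α = 1 − 0.25 = 0.75
α ↔ ¬α = 1 − |0.25 − 0.75| = 1 − 0.50 = 0.50
(α ↔ ¬α) ∨ β = max(0.50, 0.77) = 0.77
¬β = 1 − 0.77 = 0.23
α ∨ ¬β = max(0.25, 0.23) = 0.25
((α ↔ ¬α) ∨ β) ∧ (α ∨ ¬β) = min(0.77, 0.25) = 0.25
β ∨ α = max(0.77, 0.25) = 0.77
(((α ↔ ¬α) ∨ β) ∧ (α ∨ ¬β)) ↔ (β ∨ α) = 1 − |0.25 − 0.77| = 1 − 0.52 = 0.48

0.48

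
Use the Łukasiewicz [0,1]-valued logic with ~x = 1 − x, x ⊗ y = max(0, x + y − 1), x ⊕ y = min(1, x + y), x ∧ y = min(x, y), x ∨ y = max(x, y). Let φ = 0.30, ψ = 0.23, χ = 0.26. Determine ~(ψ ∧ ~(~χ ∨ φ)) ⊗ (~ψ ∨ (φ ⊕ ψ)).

~χ = 1 − 0.26 = 0.74
~χ ∨ φ = max(0.74, 0.30) = 0.74
~(~χ ∨ φ) = 1 − 0.74 = 0.26
ψ ∧ ~(~χ ∨ φ) = min(0.23, 0.26) = 0.23
~(ψ ∧ ~(~χ ∨ φ)) = 1 − 0.23 = 0.77
~ψ = 1 − 0.23 = 0.77
φ ⊕ ψ = min(1, 0.30 + 0.23) = min(1, 0.53) = 0.53
~ψ ∨ (φ ⊕ ψ) = max(0.77, 0.53) = 0.77
~(ψ ∧ ~(~χ ∨ φ)) ⊗ (~ψ ∨ (φ ⊕ ψ)) = max(0, 0.77 + 0.77 − 1) = max(0, 0.54) = 0.54

0.54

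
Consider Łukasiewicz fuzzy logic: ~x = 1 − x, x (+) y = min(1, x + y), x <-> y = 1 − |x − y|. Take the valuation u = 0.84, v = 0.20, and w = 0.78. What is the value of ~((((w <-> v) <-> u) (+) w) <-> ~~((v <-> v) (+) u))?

w <-> v = 1 − |0.78 − 0.20| = 1 − 0.58 = 0.42
(w <-> v) <-> u = 1 − |0.42 − 0.84| = 1 − 0.42 = 0.58
((w <-> v) <-> u) (+) w = min(1, 0.58 + 0.78) = min(1, 1.36) = 1.00
v <-> v = 1 − |0.20 − 0.20| = 1 − 0.00 = 1.00
(v <-> v) (+) u = min(1, 1.00 + 0.84) = min(1, 1.84) = 1.00
~((v <-> v) (+) u) = 1 − 1.00 = 0.00
~~((v <-> v) (+) u) = 1 − 0.00 = 1.00
(((w <-> v) <-> u) (+) w) <-> ~~((v <-> v) (+) u) = 1 − |1.00 − 1.00| = 1 − 0.00 = 1.00
~((((w <-> v) <-> u) (+) w) <-> ~~((v <-> v) (+) u)) = 1 − 1.00 = 0.00

0.00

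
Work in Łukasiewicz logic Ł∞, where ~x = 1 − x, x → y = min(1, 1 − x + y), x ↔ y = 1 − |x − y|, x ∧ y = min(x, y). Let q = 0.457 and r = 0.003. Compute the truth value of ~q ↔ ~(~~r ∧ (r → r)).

~q = 1 − 0.457 = 0.543
~r = 1 − 0.003 = 0.997
~~r = 1 − 0.997 = 0.003
r → r = min(1, 1 − 0.003 + 0.003) = min(1, 1.000) = 1.000
~~r ∧ (r → r) = min(0.003, 1.000) = 0.003
~(~~r ∧ (r → r)) = 1 − 0.003 = 0.997
~q ↔ ~(~~r ∧ (r → r)) = 1 − |0.543 − 0.997| = 1 − 0.454 = 0.546

0.546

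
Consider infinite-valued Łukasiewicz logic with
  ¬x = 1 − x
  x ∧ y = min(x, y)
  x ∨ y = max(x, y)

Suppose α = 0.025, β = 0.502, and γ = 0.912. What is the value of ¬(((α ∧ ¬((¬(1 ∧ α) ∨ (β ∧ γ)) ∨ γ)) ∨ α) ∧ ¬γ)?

0.975

1 ∧ α = min(1.000, 0.025) = 0.025
¬(1 ∧ α) = 1 − 0.025 = 0.975
β ∧ γ = min(0.502, 0.912) = 0.502
¬(1 ∧ α) ∨ (β ∧ γ) = max(0.975, 0.502) = 0.975
(¬(1 ∧ α) ∨ (β ∧ γ)) ∨ γ = max(0.975, 0.912) = 0.975
¬((¬(1 ∧ α) ∨ (β ∧ γ)) ∨ γ) = 1 − 0.975 = 0.025
α ∧ ¬((¬(1 ∧ α) ∨ (β ∧ γ)) ∨ γ) = min(0.025, 0.025) = 0.025
(α ∧ ¬((¬(1 ∧ α) ∨ (β ∧ γ)) ∨ γ)) ∨ α = max(0.025, 0.025) = 0.025
¬γ = 1 − 0.912 = 0.088
((α ∧ ¬((¬(1 ∧ α) ∨ (β ∧ γ)) ∨ γ)) ∨ α) ∧ ¬γ = min(0.025, 0.088) = 0.025
¬(((α ∧ ¬((¬(1 ∧ α) ∨ (β ∧ γ)) ∨ γ)) ∨ α) ∧ ¬γ) = 1 − 0.025 = 0.975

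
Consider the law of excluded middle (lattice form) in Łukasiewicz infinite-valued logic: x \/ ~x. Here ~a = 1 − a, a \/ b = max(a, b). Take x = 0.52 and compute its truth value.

0.52

~x = 1 − 0.52 = 0.48
x \/ ~x = max(0.52, 0.48) = 0.52
(The value 0.52 < 1 shows this instance is not satisfied; not a Ł∞-tautology — its value is max(a, 1−a).)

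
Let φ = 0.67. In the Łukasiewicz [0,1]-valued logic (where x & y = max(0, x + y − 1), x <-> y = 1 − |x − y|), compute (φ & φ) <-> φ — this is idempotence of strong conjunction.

φ & φ = max(0, 0.67 + 0.67 − 1) = max(0, 0.34) = 0.34
(φ & φ) <-> φ = 1 − |0.34 − 0.67| = 1 − 0.33 = 0.67
(The value 0.67 < 1 shows this instance is not satisfied; fails in Ł∞ since a ⊗ a = max(0, 2a−1) ≠ a in general.)

0.67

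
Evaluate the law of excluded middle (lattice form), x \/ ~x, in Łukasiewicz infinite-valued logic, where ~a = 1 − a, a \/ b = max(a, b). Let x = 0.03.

0.97

~x = 1 − 0.03 = 0.97
x \/ ~x = max(0.03, 0.97) = 0.97
(The value 0.97 < 1 shows this instance is not satisfied; not a Ł∞-tautology — its value is max(a, 1−a).)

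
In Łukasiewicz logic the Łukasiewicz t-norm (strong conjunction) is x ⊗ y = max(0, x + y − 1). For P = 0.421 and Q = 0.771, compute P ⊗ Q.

0.192

P ⊗ Q = max(0, 0.421 + 0.771 − 1) = max(0, 0.192) = 0.192
For comparison, the Gödel (minimum) t-norm min(x, y) would give 0.421.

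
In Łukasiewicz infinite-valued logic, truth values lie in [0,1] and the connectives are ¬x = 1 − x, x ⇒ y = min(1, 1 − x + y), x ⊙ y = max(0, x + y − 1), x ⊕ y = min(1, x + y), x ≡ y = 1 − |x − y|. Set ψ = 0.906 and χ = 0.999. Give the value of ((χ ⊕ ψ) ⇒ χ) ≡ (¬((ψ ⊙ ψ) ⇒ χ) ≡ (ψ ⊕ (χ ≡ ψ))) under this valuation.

χ ⊕ ψ = min(1, 0.999 + 0.906) = min(1, 1.905) = 1.000
(χ ⊕ ψ) ⇒ χ = min(1, 1 − 1.000 + 0.999) = min(1, 0.999) = 0.999
ψ ⊙ ψ = max(0, 0.906 + 0.906 − 1) = max(0, 0.812) = 0.812
(ψ ⊙ ψ) ⇒ χ = min(1, 1 − 0.812 + 0.999) = min(1, 1.187) = 1.000
¬((ψ ⊙ ψ) ⇒ χ) = 1 − 1.000 = 0.000
χ ≡ ψ = 1 − |0.999 − 0.906| = 1 − 0.093 = 0.907
ψ ⊕ (χ ≡ ψ) = min(1, 0.906 + 0.907) = min(1, 1.813) = 1.000
¬((ψ ⊙ ψ) ⇒ χ) ≡ (ψ ⊕ (χ ≡ ψ)) = 1 − |0.000 − 1.000| = 1 − 1.000 = 0.000
((χ ⊕ ψ) ⇒ χ) ≡ (¬((ψ ⊙ ψ) ⇒ χ) ≡ (ψ ⊕ (χ ≡ ψ))) = 1 − |0.999 − 0.000| = 1 − 0.999 = 0.001

0.001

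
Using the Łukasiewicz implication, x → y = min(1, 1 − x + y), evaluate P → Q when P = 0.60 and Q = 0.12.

0.52

P → Q = min(1, 1 − 0.60 + 0.12) = min(1, 0.52) = 0.52
For comparison, the Gödel implication (1 if x ≤ y else y) would give 0.12.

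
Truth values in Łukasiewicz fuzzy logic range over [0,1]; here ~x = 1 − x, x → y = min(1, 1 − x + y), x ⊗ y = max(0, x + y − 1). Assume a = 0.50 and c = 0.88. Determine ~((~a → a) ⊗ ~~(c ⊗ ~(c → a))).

0.74

~a = 1 − 0.50 = 0.50
~a → a = min(1, 1 − 0.50 + 0.50) = min(1, 1.00) = 1.00
c → a = min(1, 1 − 0.88 + 0.50) = min(1, 0.62) = 0.62
~(c → a) = 1 − 0.62 = 0.38
c ⊗ ~(c → a) = max(0, 0.88 + 0.38 − 1) = max(0, 0.26) = 0.26
~(c ⊗ ~(c → a)) = 1 − 0.26 = 0.74
~~(c ⊗ ~(c → a)) = 1 − 0.74 = 0.26
(~a → a) ⊗ ~~(c ⊗ ~(c → a)) = max(0, 1.00 + 0.26 − 1) = max(0, 0.26) = 0.26
~((~a → a) ⊗ ~~(c ⊗ ~(c → a))) = 1 − 0.26 = 0.74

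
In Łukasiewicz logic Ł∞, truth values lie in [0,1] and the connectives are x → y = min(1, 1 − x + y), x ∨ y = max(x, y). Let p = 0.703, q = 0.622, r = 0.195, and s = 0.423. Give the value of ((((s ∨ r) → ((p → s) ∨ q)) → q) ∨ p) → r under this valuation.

0.492

s ∨ r = max(0.423, 0.195) = 0.423
p → s = min(1, 1 − 0.703 + 0.423) = min(1, 0.720) = 0.720
(p → s) ∨ q = max(0.720, 0.622) = 0.720
(s ∨ r) → ((p → s) ∨ q) = min(1, 1 − 0.423 + 0.720) = min(1, 1.297) = 1.000
((s ∨ r) → ((p → s) ∨ q)) → q = min(1, 1 − 1.000 + 0.622) = min(1, 0.622) = 0.622
(((s ∨ r) → ((p → s) ∨ q)) → q) ∨ p = max(0.622, 0.703) = 0.703
((((s ∨ r) → ((p → s) ∨ q)) → q) ∨ p) → r = min(1, 1 − 0.703 + 0.195) = min(1, 0.492) = 0.492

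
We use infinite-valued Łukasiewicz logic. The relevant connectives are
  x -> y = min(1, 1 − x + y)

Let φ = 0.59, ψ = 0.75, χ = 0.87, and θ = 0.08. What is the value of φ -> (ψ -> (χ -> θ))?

χ -> θ = min(1, 1 − 0.87 + 0.08) = min(1, 0.21) = 0.21
ψ -> (χ -> θ) = min(1, 1 − 0.75 + 0.21) = min(1, 0.46) = 0.46
φ -> (ψ -> (χ -> θ)) = min(1, 1 − 0.59 + 0.46) = min(1, 0.87) = 0.87

0.87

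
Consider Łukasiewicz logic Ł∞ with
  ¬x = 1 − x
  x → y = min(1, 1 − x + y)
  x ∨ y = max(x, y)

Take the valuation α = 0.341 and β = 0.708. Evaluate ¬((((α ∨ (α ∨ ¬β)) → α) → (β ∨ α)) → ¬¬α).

0.367

¬β = 1 − 0.708 = 0.292
α ∨ ¬β = max(0.341, 0.292) = 0.341
α ∨ (α ∨ ¬β) = max(0.341, 0.341) = 0.341
(α ∨ (α ∨ ¬β)) → α = min(1, 1 − 0.341 + 0.341) = min(1, 1.000) = 1.000
β ∨ α = max(0.708, 0.341) = 0.708
((α ∨ (α ∨ ¬β)) → α) → (β ∨ α) = min(1, 1 − 1.000 + 0.708) = min(1, 0.708) = 0.708
¬α = 1 − 0.341 = 0.659
¬¬α = 1 − 0.659 = 0.341
(((α ∨ (α ∨ ¬β)) → α) → (β ∨ α)) → ¬¬α = min(1, 1 − 0.708 + 0.341) = min(1, 0.633) = 0.633
¬((((α ∨ (α ∨ ¬β)) → α) → (β ∨ α)) → ¬¬α) = 1 − 0.633 = 0.367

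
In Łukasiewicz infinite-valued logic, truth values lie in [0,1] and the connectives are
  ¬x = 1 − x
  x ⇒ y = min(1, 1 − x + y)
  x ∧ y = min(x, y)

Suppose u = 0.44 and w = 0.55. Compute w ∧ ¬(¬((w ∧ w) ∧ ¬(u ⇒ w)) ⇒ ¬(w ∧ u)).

0.44

w ∧ w = min(0.55, 0.55) = 0.55
u ⇒ w = min(1, 1 − 0.44 + 0.55) = min(1, 1.11) = 1.00
¬(u ⇒ w) = 1 − 1.00 = 0.00
(w ∧ w) ∧ ¬(u ⇒ w) = min(0.55, 0.00) = 0.00
¬((w ∧ w) ∧ ¬(u ⇒ w)) = 1 − 0.00 = 1.00
w ∧ u = min(0.55, 0.44) = 0.44
¬(w ∧ u) = 1 − 0.44 = 0.56
¬((w ∧ w) ∧ ¬(u ⇒ w)) ⇒ ¬(w ∧ u) = min(1, 1 − 1.00 + 0.56) = min(1, 0.56) = 0.56
¬(¬((w ∧ w) ∧ ¬(u ⇒ w)) ⇒ ¬(w ∧ u)) = 1 − 0.56 = 0.44
w ∧ ¬(¬((w ∧ w) ∧ ¬(u ⇒ w)) ⇒ ¬(w ∧ u)) = min(0.55, 0.44) = 0.44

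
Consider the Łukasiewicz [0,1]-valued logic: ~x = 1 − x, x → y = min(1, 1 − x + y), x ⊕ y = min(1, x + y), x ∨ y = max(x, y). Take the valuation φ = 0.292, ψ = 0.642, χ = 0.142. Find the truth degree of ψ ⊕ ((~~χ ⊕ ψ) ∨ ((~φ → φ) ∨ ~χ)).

1.000

~χ = 1 − 0.142 = 0.858
~~χ = 1 − 0.858 = 0.142
~~χ ⊕ ψ = min(1, 0.142 + 0.642) = min(1, 0.784) = 0.784
~φ = 1 − 0.292 = 0.708
~φ → φ = min(1, 1 − 0.708 + 0.292) = min(1, 0.584) = 0.584
(~φ → φ) ∨ ~χ = max(0.584, 0.858) = 0.858
(~~χ ⊕ ψ) ∨ ((~φ → φ) ∨ ~χ) = max(0.784, 0.858) = 0.858
ψ ⊕ ((~~χ ⊕ ψ) ∨ ((~φ → φ) ∨ ~χ)) = min(1, 0.642 + 0.858) = min(1, 1.500) = 1.000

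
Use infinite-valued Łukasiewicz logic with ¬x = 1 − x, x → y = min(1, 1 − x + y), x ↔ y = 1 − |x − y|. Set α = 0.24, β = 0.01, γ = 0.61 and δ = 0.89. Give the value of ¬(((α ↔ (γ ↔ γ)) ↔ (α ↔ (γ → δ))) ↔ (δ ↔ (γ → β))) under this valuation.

γ ↔ γ = 1 − |0.61 − 0.61| = 1 − 0.00 = 1.00
α ↔ (γ ↔ γ) = 1 − |0.24 − 1.00| = 1 − 0.76 = 0.24
γ → δ = min(1, 1 − 0.61 + 0.89) = min(1, 1.28) = 1.00
α ↔ (γ → δ) = 1 − |0.24 − 1.00| = 1 − 0.76 = 0.24
(α ↔ (γ ↔ γ)) ↔ (α ↔ (γ → δ)) = 1 − |0.24 − 0.24| = 1 − 0.00 = 1.00
γ → β = min(1, 1 − 0.61 + 0.01) = min(1, 0.40) = 0.40
δ ↔ (γ → β) = 1 − |0.89 − 0.40| = 1 − 0.49 = 0.51
((α ↔ (γ ↔ γ)) ↔ (α ↔ (γ → δ))) ↔ (δ ↔ (γ → β)) = 1 − |1.00 − 0.51| = 1 − 0.49 = 0.51
¬(((α ↔ (γ ↔ γ)) ↔ (α ↔ (γ → δ))) ↔ (δ ↔ (γ → β))) = 1 − 0.51 = 0.49

0.49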